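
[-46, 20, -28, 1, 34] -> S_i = Random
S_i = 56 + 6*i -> [56, 62, 68, 74, 80]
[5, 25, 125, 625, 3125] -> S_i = 5*5^i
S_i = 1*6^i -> [1, 6, 36, 216, 1296]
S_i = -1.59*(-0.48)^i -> [-1.59, 0.76, -0.37, 0.18, -0.08]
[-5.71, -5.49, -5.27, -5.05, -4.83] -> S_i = -5.71 + 0.22*i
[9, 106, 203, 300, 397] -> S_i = 9 + 97*i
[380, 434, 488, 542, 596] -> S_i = 380 + 54*i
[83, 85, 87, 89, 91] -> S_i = 83 + 2*i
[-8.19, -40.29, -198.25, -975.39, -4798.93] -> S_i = -8.19*4.92^i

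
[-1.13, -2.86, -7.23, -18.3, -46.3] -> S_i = -1.13*2.53^i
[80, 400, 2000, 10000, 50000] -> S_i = 80*5^i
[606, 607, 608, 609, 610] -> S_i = 606 + 1*i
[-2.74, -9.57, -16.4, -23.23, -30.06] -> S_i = -2.74 + -6.83*i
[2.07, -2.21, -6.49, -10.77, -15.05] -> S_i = 2.07 + -4.28*i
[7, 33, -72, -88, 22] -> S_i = Random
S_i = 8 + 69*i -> [8, 77, 146, 215, 284]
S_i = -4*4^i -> [-4, -16, -64, -256, -1024]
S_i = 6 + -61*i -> [6, -55, -116, -177, -238]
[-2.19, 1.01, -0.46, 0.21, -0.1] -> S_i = -2.19*(-0.46)^i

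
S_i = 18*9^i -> [18, 162, 1458, 13122, 118098]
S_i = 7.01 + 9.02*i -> [7.01, 16.03, 25.05, 34.07, 43.09]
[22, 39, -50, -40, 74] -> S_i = Random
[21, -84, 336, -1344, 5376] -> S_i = 21*-4^i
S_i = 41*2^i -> [41, 82, 164, 328, 656]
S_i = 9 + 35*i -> [9, 44, 79, 114, 149]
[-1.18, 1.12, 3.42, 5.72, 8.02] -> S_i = -1.18 + 2.30*i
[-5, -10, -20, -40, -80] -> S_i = -5*2^i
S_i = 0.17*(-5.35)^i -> [0.17, -0.91, 4.87, -26.03, 139.27]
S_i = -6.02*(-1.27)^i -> [-6.02, 7.65, -9.71, 12.33, -15.66]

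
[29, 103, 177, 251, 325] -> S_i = 29 + 74*i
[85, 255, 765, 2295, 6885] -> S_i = 85*3^i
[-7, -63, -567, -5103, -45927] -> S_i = -7*9^i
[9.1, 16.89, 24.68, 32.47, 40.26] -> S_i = 9.10 + 7.79*i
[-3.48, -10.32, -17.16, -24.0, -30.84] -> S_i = -3.48 + -6.84*i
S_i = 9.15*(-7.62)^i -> [9.15, -69.72, 531.29, -4048.42, 30848.99]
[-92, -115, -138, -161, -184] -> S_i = -92 + -23*i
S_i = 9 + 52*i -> [9, 61, 113, 165, 217]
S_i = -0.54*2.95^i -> [-0.54, -1.59, -4.7, -13.86, -40.9]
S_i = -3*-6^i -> [-3, 18, -108, 648, -3888]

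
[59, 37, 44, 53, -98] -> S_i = Random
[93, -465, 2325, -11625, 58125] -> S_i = 93*-5^i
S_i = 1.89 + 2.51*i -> [1.89, 4.4, 6.91, 9.42, 11.93]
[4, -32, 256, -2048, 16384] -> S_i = 4*-8^i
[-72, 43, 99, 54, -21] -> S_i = Random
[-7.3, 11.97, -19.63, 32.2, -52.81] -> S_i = -7.30*(-1.64)^i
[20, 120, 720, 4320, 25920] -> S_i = 20*6^i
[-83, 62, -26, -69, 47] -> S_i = Random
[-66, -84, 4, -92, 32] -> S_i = Random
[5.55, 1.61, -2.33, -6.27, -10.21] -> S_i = 5.55 + -3.94*i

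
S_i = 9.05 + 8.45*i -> [9.05, 17.5, 25.95, 34.4, 42.85]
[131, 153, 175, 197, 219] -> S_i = 131 + 22*i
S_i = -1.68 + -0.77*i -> [-1.68, -2.45, -3.22, -3.99, -4.76]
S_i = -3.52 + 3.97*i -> [-3.52, 0.45, 4.42, 8.39, 12.36]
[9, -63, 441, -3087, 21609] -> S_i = 9*-7^i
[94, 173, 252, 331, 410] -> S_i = 94 + 79*i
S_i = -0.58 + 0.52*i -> [-0.58, -0.06, 0.46, 0.98, 1.5]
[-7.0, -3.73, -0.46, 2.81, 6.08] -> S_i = -7.00 + 3.27*i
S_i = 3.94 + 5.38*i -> [3.94, 9.32, 14.7, 20.08, 25.46]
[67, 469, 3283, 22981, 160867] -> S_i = 67*7^i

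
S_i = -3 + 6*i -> [-3, 3, 9, 15, 21]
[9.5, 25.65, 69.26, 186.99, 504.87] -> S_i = 9.50*2.70^i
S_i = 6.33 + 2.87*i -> [6.33, 9.2, 12.07, 14.94, 17.81]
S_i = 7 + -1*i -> [7, 6, 5, 4, 3]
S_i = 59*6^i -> [59, 354, 2124, 12744, 76464]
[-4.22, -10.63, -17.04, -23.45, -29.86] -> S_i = -4.22 + -6.41*i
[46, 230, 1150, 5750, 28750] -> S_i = 46*5^i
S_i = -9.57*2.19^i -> [-9.57, -20.96, -45.9, -100.52, -220.13]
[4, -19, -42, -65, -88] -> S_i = 4 + -23*i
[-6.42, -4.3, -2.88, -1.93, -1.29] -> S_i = -6.42*0.67^i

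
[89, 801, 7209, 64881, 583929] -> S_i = 89*9^i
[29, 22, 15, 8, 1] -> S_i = 29 + -7*i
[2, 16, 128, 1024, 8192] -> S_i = 2*8^i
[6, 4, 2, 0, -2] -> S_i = 6 + -2*i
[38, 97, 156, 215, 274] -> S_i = 38 + 59*i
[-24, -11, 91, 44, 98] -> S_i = Random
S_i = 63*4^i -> [63, 252, 1008, 4032, 16128]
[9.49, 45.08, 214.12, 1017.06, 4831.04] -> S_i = 9.49*4.75^i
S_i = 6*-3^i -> [6, -18, 54, -162, 486]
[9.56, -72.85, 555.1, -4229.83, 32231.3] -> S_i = 9.56*(-7.62)^i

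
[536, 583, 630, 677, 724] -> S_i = 536 + 47*i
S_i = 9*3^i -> [9, 27, 81, 243, 729]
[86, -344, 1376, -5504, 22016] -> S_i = 86*-4^i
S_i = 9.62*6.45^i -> [9.62, 62.05, 400.22, 2581.39, 16649.99]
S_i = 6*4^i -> [6, 24, 96, 384, 1536]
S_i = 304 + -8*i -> [304, 296, 288, 280, 272]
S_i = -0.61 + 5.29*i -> [-0.61, 4.68, 9.97, 15.26, 20.55]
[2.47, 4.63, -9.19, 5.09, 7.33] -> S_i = Random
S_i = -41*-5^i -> [-41, 205, -1025, 5125, -25625]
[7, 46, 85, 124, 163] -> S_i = 7 + 39*i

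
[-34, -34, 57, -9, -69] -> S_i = Random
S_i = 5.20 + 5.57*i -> [5.2, 10.77, 16.34, 21.91, 27.48]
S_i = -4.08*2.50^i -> [-4.08, -10.2, -25.5, -63.75, -159.38]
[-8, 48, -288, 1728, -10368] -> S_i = -8*-6^i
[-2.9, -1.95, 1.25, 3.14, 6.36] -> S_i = Random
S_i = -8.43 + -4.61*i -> [-8.43, -13.04, -17.65, -22.26, -26.87]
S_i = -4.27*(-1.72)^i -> [-4.27, 7.34, -12.63, 21.73, -37.37]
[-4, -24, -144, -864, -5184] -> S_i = -4*6^i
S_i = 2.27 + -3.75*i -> [2.27, -1.48, -5.23, -8.98, -12.73]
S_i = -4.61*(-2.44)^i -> [-4.61, 11.25, -27.45, 66.97, -163.4]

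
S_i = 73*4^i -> [73, 292, 1168, 4672, 18688]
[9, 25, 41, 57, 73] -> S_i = 9 + 16*i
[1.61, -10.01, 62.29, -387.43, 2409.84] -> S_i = 1.61*(-6.22)^i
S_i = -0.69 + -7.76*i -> [-0.69, -8.45, -16.21, -23.97, -31.73]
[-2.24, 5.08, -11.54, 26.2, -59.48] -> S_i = -2.24*(-2.27)^i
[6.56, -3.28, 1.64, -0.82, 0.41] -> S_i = 6.56*(-0.50)^i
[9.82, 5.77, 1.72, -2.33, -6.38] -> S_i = 9.82 + -4.05*i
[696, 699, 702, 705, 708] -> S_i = 696 + 3*i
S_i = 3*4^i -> [3, 12, 48, 192, 768]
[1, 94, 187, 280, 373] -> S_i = 1 + 93*i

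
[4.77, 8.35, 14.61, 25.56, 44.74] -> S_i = 4.77*1.75^i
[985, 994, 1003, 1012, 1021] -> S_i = 985 + 9*i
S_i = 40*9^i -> [40, 360, 3240, 29160, 262440]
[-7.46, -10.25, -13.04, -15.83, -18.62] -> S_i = -7.46 + -2.79*i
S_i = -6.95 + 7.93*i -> [-6.95, 0.98, 8.91, 16.84, 24.77]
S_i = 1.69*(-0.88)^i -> [1.69, -1.49, 1.31, -1.15, 1.01]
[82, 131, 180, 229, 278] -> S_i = 82 + 49*i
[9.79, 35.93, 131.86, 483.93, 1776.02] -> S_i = 9.79*3.67^i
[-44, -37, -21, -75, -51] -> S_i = Random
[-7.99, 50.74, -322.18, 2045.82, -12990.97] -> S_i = -7.99*(-6.35)^i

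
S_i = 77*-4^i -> [77, -308, 1232, -4928, 19712]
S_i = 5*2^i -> [5, 10, 20, 40, 80]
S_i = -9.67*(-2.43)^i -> [-9.67, 23.5, -57.1, 138.75, -337.17]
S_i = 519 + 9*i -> [519, 528, 537, 546, 555]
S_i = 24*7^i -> [24, 168, 1176, 8232, 57624]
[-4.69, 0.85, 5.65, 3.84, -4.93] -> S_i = Random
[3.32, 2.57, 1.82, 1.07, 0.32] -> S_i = 3.32 + -0.75*i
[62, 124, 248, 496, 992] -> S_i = 62*2^i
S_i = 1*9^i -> [1, 9, 81, 729, 6561]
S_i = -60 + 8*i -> [-60, -52, -44, -36, -28]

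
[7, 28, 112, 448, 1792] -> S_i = 7*4^i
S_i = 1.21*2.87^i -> [1.21, 3.47, 9.97, 28.6, 82.09]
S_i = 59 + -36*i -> [59, 23, -13, -49, -85]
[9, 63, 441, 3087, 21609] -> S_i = 9*7^i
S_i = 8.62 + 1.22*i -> [8.62, 9.84, 11.06, 12.28, 13.5]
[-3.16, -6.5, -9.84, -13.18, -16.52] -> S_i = -3.16 + -3.34*i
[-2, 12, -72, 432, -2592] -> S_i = -2*-6^i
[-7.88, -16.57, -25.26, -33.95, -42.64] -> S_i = -7.88 + -8.69*i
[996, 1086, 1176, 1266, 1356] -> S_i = 996 + 90*i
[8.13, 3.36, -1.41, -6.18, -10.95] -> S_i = 8.13 + -4.77*i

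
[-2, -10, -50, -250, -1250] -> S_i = -2*5^i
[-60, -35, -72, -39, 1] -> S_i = Random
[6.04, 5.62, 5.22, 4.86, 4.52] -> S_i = 6.04*0.93^i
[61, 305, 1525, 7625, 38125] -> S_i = 61*5^i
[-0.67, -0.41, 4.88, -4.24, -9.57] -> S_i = Random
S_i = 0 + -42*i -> [0, -42, -84, -126, -168]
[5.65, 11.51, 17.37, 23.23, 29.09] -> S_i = 5.65 + 5.86*i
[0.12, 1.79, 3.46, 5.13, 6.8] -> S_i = 0.12 + 1.67*i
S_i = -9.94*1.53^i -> [-9.94, -15.21, -23.27, -35.6, -54.47]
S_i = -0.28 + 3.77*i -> [-0.28, 3.49, 7.26, 11.03, 14.8]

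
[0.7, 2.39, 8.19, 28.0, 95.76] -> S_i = 0.70*3.42^i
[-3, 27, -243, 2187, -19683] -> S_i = -3*-9^i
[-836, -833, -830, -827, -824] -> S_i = -836 + 3*i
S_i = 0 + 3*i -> [0, 3, 6, 9, 12]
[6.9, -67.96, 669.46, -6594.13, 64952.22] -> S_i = 6.90*(-9.85)^i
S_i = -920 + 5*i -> [-920, -915, -910, -905, -900]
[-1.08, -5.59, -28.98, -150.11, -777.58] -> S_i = -1.08*5.18^i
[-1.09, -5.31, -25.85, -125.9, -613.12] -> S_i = -1.09*4.87^i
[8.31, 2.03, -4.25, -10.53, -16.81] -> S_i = 8.31 + -6.28*i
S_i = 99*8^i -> [99, 792, 6336, 50688, 405504]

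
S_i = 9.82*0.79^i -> [9.82, 7.76, 6.13, 4.84, 3.82]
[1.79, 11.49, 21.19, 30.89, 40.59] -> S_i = 1.79 + 9.70*i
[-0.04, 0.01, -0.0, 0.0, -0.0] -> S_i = -0.04*(-0.22)^i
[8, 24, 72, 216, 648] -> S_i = 8*3^i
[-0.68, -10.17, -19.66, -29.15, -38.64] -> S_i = -0.68 + -9.49*i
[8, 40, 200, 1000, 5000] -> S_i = 8*5^i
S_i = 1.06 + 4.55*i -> [1.06, 5.61, 10.16, 14.71, 19.26]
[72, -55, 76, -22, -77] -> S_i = Random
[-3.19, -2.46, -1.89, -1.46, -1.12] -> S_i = -3.19*0.77^i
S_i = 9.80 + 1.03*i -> [9.8, 10.83, 11.86, 12.89, 13.92]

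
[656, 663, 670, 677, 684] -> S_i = 656 + 7*i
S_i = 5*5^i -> [5, 25, 125, 625, 3125]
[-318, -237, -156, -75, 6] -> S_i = -318 + 81*i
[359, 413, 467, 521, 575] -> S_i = 359 + 54*i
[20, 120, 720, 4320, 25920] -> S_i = 20*6^i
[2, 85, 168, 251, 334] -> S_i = 2 + 83*i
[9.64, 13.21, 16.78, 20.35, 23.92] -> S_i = 9.64 + 3.57*i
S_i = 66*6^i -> [66, 396, 2376, 14256, 85536]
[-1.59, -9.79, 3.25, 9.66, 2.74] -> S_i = Random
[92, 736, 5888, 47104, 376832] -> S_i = 92*8^i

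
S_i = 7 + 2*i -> [7, 9, 11, 13, 15]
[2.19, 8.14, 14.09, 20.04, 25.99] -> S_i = 2.19 + 5.95*i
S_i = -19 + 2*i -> [-19, -17, -15, -13, -11]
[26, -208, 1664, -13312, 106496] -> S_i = 26*-8^i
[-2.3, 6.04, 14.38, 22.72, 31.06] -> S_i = -2.30 + 8.34*i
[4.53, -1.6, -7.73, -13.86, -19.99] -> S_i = 4.53 + -6.13*i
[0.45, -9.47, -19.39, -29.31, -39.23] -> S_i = 0.45 + -9.92*i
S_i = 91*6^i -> [91, 546, 3276, 19656, 117936]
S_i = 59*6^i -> [59, 354, 2124, 12744, 76464]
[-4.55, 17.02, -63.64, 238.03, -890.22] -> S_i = -4.55*(-3.74)^i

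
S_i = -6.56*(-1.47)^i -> [-6.56, 9.64, -14.18, 20.84, -30.63]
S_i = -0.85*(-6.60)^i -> [-0.85, 5.61, -37.03, 244.37, -1612.85]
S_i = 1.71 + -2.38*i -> [1.71, -0.67, -3.05, -5.43, -7.81]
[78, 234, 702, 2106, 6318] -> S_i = 78*3^i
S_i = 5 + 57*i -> [5, 62, 119, 176, 233]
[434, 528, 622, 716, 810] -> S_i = 434 + 94*i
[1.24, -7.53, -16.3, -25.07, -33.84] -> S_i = 1.24 + -8.77*i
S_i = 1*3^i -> [1, 3, 9, 27, 81]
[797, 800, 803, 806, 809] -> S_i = 797 + 3*i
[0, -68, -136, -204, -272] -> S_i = 0 + -68*i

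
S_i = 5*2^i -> [5, 10, 20, 40, 80]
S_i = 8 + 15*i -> [8, 23, 38, 53, 68]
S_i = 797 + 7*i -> [797, 804, 811, 818, 825]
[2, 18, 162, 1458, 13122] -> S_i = 2*9^i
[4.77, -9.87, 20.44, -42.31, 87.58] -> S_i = 4.77*(-2.07)^i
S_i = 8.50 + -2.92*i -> [8.5, 5.58, 2.66, -0.26, -3.18]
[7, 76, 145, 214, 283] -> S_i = 7 + 69*i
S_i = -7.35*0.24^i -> [-7.35, -1.76, -0.42, -0.1, -0.02]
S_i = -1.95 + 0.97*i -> [-1.95, -0.98, -0.01, 0.96, 1.93]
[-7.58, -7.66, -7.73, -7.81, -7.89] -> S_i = -7.58*1.01^i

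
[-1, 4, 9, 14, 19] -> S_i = -1 + 5*i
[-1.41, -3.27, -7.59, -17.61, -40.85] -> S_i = -1.41*2.32^i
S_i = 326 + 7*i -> [326, 333, 340, 347, 354]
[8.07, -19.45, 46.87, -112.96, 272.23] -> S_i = 8.07*(-2.41)^i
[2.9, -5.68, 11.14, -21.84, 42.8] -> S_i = 2.90*(-1.96)^i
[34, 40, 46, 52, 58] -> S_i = 34 + 6*i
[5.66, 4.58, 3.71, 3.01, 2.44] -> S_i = 5.66*0.81^i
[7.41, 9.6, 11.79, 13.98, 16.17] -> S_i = 7.41 + 2.19*i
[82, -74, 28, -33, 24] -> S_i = Random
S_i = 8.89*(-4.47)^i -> [8.89, -39.74, 177.63, -794.01, 3549.21]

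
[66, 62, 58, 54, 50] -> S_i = 66 + -4*i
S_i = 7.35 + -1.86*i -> [7.35, 5.49, 3.63, 1.77, -0.09]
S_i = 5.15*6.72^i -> [5.15, 34.61, 232.57, 1562.84, 10502.3]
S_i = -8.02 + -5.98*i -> [-8.02, -14.0, -19.98, -25.96, -31.94]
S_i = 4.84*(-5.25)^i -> [4.84, -25.41, 133.4, -700.36, 3676.91]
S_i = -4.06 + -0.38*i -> [-4.06, -4.44, -4.82, -5.2, -5.58]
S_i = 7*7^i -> [7, 49, 343, 2401, 16807]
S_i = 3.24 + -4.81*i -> [3.24, -1.57, -6.38, -11.19, -16.0]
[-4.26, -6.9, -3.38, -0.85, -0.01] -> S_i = Random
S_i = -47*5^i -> [-47, -235, -1175, -5875, -29375]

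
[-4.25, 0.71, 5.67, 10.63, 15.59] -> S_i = -4.25 + 4.96*i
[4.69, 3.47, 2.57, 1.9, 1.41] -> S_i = 4.69*0.74^i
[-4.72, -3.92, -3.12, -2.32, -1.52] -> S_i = -4.72 + 0.80*i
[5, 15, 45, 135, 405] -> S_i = 5*3^i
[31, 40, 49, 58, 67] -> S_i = 31 + 9*i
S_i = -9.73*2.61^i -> [-9.73, -25.4, -66.28, -173.0, -451.52]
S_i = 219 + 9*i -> [219, 228, 237, 246, 255]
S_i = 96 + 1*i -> [96, 97, 98, 99, 100]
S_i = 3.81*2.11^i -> [3.81, 8.04, 16.96, 35.79, 75.52]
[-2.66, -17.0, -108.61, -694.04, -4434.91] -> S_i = -2.66*6.39^i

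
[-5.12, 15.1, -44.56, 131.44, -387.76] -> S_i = -5.12*(-2.95)^i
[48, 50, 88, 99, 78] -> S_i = Random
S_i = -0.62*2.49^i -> [-0.62, -1.54, -3.84, -9.57, -23.83]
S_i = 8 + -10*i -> [8, -2, -12, -22, -32]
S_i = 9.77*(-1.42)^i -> [9.77, -13.87, 19.7, -27.97, 39.72]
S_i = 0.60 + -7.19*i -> [0.6, -6.59, -13.78, -20.97, -28.16]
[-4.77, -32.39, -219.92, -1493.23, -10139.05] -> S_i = -4.77*6.79^i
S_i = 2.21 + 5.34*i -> [2.21, 7.55, 12.89, 18.23, 23.57]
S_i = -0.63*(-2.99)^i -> [-0.63, 1.88, -5.63, 16.84, -50.35]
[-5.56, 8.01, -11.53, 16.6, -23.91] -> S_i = -5.56*(-1.44)^i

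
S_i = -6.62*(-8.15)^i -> [-6.62, 53.95, -439.72, 3583.69, -29207.1]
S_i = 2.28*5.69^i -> [2.28, 12.97, 73.82, 420.02, 2389.92]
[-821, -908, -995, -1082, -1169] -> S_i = -821 + -87*i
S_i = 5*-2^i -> [5, -10, 20, -40, 80]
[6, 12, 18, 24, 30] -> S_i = 6 + 6*i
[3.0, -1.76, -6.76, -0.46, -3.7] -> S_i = Random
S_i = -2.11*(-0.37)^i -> [-2.11, 0.78, -0.29, 0.11, -0.04]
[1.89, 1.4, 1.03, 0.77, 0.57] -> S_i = 1.89*0.74^i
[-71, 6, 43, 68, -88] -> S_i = Random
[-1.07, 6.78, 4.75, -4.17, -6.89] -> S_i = Random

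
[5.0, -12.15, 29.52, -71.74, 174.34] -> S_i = 5.00*(-2.43)^i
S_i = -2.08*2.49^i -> [-2.08, -5.18, -12.9, -32.11, -79.96]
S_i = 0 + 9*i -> [0, 9, 18, 27, 36]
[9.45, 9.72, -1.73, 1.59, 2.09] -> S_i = Random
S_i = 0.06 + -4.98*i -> [0.06, -4.92, -9.9, -14.88, -19.86]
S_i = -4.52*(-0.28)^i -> [-4.52, 1.27, -0.35, 0.1, -0.03]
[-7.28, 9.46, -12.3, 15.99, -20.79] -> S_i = -7.28*(-1.30)^i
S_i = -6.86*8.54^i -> [-6.86, -58.58, -500.31, -4272.65, -36488.47]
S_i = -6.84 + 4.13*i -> [-6.84, -2.71, 1.42, 5.55, 9.68]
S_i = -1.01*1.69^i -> [-1.01, -1.71, -2.88, -4.88, -8.24]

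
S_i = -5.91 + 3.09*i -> [-5.91, -2.82, 0.27, 3.36, 6.45]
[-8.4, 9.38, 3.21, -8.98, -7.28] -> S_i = Random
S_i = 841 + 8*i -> [841, 849, 857, 865, 873]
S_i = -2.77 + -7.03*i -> [-2.77, -9.8, -16.83, -23.86, -30.89]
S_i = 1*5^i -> [1, 5, 25, 125, 625]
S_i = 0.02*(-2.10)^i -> [0.02, -0.04, 0.09, -0.19, 0.39]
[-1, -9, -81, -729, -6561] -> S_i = -1*9^i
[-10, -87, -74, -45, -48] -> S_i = Random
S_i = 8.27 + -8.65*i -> [8.27, -0.38, -9.03, -17.68, -26.33]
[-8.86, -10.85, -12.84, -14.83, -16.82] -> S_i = -8.86 + -1.99*i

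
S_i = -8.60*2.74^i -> [-8.6, -23.56, -64.57, -176.91, -484.73]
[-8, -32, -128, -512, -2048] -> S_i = -8*4^i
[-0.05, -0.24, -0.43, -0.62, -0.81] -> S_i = -0.05 + -0.19*i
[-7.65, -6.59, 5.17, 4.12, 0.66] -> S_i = Random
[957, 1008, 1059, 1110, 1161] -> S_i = 957 + 51*i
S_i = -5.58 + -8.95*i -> [-5.58, -14.53, -23.48, -32.43, -41.38]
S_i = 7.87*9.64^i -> [7.87, 75.87, 731.36, 7050.27, 67964.62]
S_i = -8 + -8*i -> [-8, -16, -24, -32, -40]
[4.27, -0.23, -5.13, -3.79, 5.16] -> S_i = Random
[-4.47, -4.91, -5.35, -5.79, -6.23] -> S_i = -4.47 + -0.44*i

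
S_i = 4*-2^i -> [4, -8, 16, -32, 64]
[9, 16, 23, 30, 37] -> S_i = 9 + 7*i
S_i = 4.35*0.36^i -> [4.35, 1.57, 0.56, 0.2, 0.07]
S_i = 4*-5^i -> [4, -20, 100, -500, 2500]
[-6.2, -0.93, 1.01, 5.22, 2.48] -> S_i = Random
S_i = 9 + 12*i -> [9, 21, 33, 45, 57]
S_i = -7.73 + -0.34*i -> [-7.73, -8.07, -8.41, -8.75, -9.09]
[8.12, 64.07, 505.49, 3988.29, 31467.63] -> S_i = 8.12*7.89^i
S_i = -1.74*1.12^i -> [-1.74, -1.95, -2.18, -2.44, -2.74]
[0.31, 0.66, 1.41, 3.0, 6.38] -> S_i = 0.31*2.13^i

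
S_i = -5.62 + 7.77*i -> [-5.62, 2.15, 9.92, 17.69, 25.46]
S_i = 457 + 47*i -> [457, 504, 551, 598, 645]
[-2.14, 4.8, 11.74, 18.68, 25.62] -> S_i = -2.14 + 6.94*i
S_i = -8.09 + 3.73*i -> [-8.09, -4.36, -0.63, 3.1, 6.83]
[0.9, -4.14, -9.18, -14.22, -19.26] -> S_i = 0.90 + -5.04*i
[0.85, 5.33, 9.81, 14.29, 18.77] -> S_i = 0.85 + 4.48*i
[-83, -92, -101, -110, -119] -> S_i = -83 + -9*i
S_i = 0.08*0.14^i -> [0.08, 0.01, 0.0, 0.0, 0.0]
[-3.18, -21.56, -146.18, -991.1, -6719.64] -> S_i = -3.18*6.78^i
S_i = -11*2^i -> [-11, -22, -44, -88, -176]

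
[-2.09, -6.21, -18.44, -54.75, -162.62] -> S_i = -2.09*2.97^i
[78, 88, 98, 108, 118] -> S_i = 78 + 10*i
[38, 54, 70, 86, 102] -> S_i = 38 + 16*i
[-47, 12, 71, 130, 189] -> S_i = -47 + 59*i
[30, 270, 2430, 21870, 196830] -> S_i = 30*9^i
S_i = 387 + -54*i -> [387, 333, 279, 225, 171]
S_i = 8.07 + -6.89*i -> [8.07, 1.18, -5.71, -12.6, -19.49]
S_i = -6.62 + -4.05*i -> [-6.62, -10.67, -14.72, -18.77, -22.82]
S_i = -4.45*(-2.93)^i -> [-4.45, 13.04, -38.2, 111.93, -327.97]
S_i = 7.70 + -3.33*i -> [7.7, 4.37, 1.04, -2.29, -5.62]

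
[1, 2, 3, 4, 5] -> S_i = 1 + 1*i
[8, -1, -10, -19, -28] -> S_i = 8 + -9*i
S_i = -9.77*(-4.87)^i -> [-9.77, 47.58, -231.71, 1128.45, -5495.54]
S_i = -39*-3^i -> [-39, 117, -351, 1053, -3159]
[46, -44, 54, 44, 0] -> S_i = Random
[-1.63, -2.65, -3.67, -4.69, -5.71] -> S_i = -1.63 + -1.02*i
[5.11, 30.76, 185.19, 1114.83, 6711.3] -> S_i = 5.11*6.02^i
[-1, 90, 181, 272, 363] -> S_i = -1 + 91*i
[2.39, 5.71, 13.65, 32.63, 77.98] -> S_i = 2.39*2.39^i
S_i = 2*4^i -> [2, 8, 32, 128, 512]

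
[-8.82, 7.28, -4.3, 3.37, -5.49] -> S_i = Random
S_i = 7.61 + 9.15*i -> [7.61, 16.76, 25.91, 35.06, 44.21]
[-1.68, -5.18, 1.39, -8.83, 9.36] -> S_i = Random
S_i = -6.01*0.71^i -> [-6.01, -4.27, -3.03, -2.15, -1.53]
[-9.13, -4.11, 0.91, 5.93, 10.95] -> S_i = -9.13 + 5.02*i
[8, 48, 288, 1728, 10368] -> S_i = 8*6^i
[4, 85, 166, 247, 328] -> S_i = 4 + 81*i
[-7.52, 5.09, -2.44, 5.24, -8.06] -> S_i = Random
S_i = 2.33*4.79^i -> [2.33, 11.16, 53.46, 256.07, 1226.59]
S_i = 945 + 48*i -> [945, 993, 1041, 1089, 1137]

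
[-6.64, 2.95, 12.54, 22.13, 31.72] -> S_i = -6.64 + 9.59*i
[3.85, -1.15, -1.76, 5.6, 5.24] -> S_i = Random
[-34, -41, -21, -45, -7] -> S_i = Random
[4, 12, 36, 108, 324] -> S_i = 4*3^i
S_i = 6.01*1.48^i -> [6.01, 8.89, 13.16, 19.48, 28.84]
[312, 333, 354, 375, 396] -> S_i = 312 + 21*i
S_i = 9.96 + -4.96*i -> [9.96, 5.0, 0.04, -4.92, -9.88]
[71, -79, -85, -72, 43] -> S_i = Random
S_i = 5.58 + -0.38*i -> [5.58, 5.2, 4.82, 4.44, 4.06]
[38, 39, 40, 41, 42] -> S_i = 38 + 1*i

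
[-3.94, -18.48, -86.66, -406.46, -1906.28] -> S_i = -3.94*4.69^i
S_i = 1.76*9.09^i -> [1.76, 16.0, 145.43, 1321.92, 12016.23]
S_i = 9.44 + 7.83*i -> [9.44, 17.27, 25.1, 32.93, 40.76]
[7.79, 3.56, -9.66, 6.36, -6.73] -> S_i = Random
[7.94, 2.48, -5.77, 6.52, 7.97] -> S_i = Random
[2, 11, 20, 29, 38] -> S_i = 2 + 9*i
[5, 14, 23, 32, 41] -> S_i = 5 + 9*i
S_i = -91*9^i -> [-91, -819, -7371, -66339, -597051]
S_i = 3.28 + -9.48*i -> [3.28, -6.2, -15.68, -25.16, -34.64]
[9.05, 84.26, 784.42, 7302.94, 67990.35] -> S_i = 9.05*9.31^i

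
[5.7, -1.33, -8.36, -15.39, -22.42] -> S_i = 5.70 + -7.03*i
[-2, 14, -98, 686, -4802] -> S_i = -2*-7^i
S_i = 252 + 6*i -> [252, 258, 264, 270, 276]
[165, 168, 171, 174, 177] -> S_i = 165 + 3*i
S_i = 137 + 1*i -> [137, 138, 139, 140, 141]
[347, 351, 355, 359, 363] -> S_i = 347 + 4*i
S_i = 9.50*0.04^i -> [9.5, 0.38, 0.02, 0.0, 0.0]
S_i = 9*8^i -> [9, 72, 576, 4608, 36864]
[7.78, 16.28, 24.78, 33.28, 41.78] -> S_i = 7.78 + 8.50*i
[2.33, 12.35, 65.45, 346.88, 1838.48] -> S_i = 2.33*5.30^i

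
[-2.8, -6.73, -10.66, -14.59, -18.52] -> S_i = -2.80 + -3.93*i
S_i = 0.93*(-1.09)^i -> [0.93, -1.01, 1.1, -1.2, 1.31]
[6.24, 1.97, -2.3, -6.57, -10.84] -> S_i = 6.24 + -4.27*i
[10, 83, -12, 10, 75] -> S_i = Random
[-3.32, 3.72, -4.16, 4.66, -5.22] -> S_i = -3.32*(-1.12)^i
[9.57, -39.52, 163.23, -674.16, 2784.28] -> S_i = 9.57*(-4.13)^i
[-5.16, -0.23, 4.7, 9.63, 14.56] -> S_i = -5.16 + 4.93*i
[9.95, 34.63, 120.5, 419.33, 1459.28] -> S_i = 9.95*3.48^i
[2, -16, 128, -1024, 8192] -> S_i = 2*-8^i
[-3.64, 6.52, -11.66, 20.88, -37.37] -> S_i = -3.64*(-1.79)^i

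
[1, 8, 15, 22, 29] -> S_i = 1 + 7*i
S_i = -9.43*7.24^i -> [-9.43, -68.27, -494.3, -3578.72, -25909.91]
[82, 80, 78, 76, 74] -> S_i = 82 + -2*i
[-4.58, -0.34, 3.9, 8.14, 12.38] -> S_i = -4.58 + 4.24*i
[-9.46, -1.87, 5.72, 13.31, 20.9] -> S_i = -9.46 + 7.59*i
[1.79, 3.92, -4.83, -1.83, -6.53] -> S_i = Random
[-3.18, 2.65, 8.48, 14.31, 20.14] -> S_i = -3.18 + 5.83*i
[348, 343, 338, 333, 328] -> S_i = 348 + -5*i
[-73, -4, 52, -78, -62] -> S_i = Random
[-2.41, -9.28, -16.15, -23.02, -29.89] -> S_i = -2.41 + -6.87*i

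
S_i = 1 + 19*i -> [1, 20, 39, 58, 77]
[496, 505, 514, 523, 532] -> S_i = 496 + 9*i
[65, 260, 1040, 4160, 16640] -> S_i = 65*4^i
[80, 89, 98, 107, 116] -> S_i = 80 + 9*i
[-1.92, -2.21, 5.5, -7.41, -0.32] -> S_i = Random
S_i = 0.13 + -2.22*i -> [0.13, -2.09, -4.31, -6.53, -8.75]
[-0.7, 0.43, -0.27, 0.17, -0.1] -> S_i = -0.70*(-0.62)^i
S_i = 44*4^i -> [44, 176, 704, 2816, 11264]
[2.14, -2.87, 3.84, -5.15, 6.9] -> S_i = 2.14*(-1.34)^i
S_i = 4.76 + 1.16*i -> [4.76, 5.92, 7.08, 8.24, 9.4]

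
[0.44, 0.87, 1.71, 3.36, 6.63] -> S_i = 0.44*1.97^i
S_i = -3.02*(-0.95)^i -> [-3.02, 2.87, -2.73, 2.59, -2.46]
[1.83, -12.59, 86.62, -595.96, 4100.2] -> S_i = 1.83*(-6.88)^i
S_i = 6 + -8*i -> [6, -2, -10, -18, -26]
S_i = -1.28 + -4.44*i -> [-1.28, -5.72, -10.16, -14.6, -19.04]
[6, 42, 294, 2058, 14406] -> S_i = 6*7^i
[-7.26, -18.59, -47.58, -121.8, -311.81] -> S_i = -7.26*2.56^i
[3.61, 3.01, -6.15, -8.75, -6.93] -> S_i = Random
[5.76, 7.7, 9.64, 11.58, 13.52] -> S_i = 5.76 + 1.94*i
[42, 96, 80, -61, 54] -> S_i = Random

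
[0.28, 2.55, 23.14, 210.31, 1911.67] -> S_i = 0.28*9.09^i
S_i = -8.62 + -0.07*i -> [-8.62, -8.69, -8.76, -8.83, -8.9]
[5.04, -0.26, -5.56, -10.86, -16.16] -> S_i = 5.04 + -5.30*i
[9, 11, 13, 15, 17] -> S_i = 9 + 2*i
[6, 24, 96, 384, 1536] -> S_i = 6*4^i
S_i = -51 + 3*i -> [-51, -48, -45, -42, -39]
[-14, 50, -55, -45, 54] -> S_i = Random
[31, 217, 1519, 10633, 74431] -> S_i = 31*7^i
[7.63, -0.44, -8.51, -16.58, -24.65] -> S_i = 7.63 + -8.07*i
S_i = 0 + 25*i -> [0, 25, 50, 75, 100]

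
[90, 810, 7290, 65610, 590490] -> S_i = 90*9^i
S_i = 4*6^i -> [4, 24, 144, 864, 5184]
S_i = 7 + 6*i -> [7, 13, 19, 25, 31]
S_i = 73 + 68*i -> [73, 141, 209, 277, 345]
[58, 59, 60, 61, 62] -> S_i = 58 + 1*i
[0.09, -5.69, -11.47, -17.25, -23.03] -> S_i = 0.09 + -5.78*i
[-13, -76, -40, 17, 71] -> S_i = Random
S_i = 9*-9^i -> [9, -81, 729, -6561, 59049]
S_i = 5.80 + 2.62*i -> [5.8, 8.42, 11.04, 13.66, 16.28]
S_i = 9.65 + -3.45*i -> [9.65, 6.2, 2.75, -0.7, -4.15]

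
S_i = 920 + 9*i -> [920, 929, 938, 947, 956]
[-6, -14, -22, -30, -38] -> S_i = -6 + -8*i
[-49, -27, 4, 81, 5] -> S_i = Random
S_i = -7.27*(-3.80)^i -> [-7.27, 27.63, -104.98, 398.92, -1515.89]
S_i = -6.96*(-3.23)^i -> [-6.96, 22.48, -72.61, 234.54, -757.56]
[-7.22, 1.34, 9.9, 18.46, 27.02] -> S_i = -7.22 + 8.56*i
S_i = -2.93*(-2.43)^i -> [-2.93, 7.12, -17.3, 42.04, -102.16]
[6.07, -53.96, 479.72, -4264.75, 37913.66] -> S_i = 6.07*(-8.89)^i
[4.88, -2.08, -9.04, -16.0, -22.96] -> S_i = 4.88 + -6.96*i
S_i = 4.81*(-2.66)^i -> [4.81, -12.79, 34.03, -90.53, 240.81]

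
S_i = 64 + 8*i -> [64, 72, 80, 88, 96]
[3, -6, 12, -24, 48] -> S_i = 3*-2^i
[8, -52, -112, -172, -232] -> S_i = 8 + -60*i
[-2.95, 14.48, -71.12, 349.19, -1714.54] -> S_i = -2.95*(-4.91)^i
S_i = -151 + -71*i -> [-151, -222, -293, -364, -435]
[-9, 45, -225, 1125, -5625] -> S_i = -9*-5^i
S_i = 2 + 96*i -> [2, 98, 194, 290, 386]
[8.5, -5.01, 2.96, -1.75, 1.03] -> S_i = 8.50*(-0.59)^i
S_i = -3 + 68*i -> [-3, 65, 133, 201, 269]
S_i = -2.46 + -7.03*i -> [-2.46, -9.49, -16.52, -23.55, -30.58]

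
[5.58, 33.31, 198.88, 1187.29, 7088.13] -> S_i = 5.58*5.97^i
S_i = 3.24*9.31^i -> [3.24, 30.16, 280.83, 2614.53, 24341.3]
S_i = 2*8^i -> [2, 16, 128, 1024, 8192]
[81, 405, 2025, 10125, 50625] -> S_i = 81*5^i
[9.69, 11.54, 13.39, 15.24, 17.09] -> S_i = 9.69 + 1.85*i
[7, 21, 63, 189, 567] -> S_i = 7*3^i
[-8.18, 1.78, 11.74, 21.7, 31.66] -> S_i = -8.18 + 9.96*i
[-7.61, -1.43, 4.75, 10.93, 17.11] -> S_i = -7.61 + 6.18*i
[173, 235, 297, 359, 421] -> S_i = 173 + 62*i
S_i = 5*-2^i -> [5, -10, 20, -40, 80]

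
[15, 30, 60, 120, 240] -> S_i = 15*2^i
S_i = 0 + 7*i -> [0, 7, 14, 21, 28]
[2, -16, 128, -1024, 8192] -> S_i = 2*-8^i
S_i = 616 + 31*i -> [616, 647, 678, 709, 740]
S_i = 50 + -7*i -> [50, 43, 36, 29, 22]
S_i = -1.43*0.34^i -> [-1.43, -0.49, -0.17, -0.06, -0.02]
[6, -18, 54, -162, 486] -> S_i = 6*-3^i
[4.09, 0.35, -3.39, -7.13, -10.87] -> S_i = 4.09 + -3.74*i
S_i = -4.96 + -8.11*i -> [-4.96, -13.07, -21.18, -29.29, -37.4]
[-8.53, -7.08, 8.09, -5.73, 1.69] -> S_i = Random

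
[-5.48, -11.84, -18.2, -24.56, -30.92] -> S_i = -5.48 + -6.36*i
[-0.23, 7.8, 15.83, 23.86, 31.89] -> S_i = -0.23 + 8.03*i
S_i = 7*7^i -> [7, 49, 343, 2401, 16807]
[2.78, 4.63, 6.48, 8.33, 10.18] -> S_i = 2.78 + 1.85*i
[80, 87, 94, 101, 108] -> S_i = 80 + 7*i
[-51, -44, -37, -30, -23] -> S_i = -51 + 7*i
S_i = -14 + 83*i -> [-14, 69, 152, 235, 318]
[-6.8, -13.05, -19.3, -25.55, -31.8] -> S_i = -6.80 + -6.25*i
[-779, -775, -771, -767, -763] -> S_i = -779 + 4*i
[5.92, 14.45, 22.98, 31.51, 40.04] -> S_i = 5.92 + 8.53*i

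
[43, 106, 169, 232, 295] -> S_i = 43 + 63*i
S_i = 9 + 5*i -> [9, 14, 19, 24, 29]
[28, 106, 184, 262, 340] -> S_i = 28 + 78*i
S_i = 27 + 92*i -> [27, 119, 211, 303, 395]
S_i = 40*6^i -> [40, 240, 1440, 8640, 51840]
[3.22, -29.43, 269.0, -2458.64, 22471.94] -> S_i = 3.22*(-9.14)^i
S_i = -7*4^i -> [-7, -28, -112, -448, -1792]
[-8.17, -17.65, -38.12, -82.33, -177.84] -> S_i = -8.17*2.16^i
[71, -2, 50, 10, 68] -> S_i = Random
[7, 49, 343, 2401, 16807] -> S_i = 7*7^i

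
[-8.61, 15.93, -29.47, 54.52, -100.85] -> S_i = -8.61*(-1.85)^i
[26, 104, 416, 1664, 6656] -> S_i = 26*4^i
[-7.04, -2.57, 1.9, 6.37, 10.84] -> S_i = -7.04 + 4.47*i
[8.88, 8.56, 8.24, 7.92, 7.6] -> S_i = 8.88 + -0.32*i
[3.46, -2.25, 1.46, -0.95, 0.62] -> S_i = 3.46*(-0.65)^i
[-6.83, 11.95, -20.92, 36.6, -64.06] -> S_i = -6.83*(-1.75)^i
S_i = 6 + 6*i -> [6, 12, 18, 24, 30]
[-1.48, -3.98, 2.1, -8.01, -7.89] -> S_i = Random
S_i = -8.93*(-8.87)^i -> [-8.93, 79.21, -702.58, 6231.93, -55277.19]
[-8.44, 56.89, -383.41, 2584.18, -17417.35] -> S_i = -8.44*(-6.74)^i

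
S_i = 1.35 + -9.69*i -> [1.35, -8.34, -18.03, -27.72, -37.41]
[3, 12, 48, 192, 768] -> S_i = 3*4^i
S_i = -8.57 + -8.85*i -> [-8.57, -17.42, -26.27, -35.12, -43.97]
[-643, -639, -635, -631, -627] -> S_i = -643 + 4*i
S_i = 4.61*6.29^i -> [4.61, 29.0, 182.39, 1147.24, 7216.12]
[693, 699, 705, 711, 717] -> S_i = 693 + 6*i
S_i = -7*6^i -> [-7, -42, -252, -1512, -9072]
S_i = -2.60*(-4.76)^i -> [-2.6, 12.38, -58.91, 280.41, -1334.75]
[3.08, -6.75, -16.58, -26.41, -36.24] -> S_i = 3.08 + -9.83*i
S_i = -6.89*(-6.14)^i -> [-6.89, 42.3, -259.75, 1594.87, -9792.48]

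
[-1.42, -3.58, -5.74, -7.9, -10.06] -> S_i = -1.42 + -2.16*i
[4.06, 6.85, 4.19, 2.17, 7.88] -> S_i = Random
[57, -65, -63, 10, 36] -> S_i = Random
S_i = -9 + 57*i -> [-9, 48, 105, 162, 219]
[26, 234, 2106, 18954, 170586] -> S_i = 26*9^i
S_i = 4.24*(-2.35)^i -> [4.24, -9.96, 23.42, -55.03, 129.31]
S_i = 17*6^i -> [17, 102, 612, 3672, 22032]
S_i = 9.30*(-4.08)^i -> [9.3, -37.94, 154.81, -631.63, 2577.05]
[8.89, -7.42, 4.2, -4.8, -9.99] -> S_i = Random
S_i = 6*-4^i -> [6, -24, 96, -384, 1536]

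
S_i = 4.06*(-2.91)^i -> [4.06, -11.81, 34.38, -100.05, 291.14]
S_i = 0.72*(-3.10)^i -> [0.72, -2.23, 6.92, -21.45, 66.49]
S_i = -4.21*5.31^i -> [-4.21, -22.36, -118.71, -630.33, -3347.03]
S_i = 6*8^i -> [6, 48, 384, 3072, 24576]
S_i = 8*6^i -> [8, 48, 288, 1728, 10368]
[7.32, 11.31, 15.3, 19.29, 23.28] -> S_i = 7.32 + 3.99*i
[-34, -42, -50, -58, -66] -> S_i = -34 + -8*i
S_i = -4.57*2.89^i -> [-4.57, -13.21, -38.17, -110.31, -318.79]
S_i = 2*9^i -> [2, 18, 162, 1458, 13122]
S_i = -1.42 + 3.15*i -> [-1.42, 1.73, 4.88, 8.03, 11.18]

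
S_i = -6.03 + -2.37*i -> [-6.03, -8.4, -10.77, -13.14, -15.51]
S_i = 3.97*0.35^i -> [3.97, 1.39, 0.49, 0.17, 0.06]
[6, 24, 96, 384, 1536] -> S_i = 6*4^i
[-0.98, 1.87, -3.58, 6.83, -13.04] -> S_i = -0.98*(-1.91)^i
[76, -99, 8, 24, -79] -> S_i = Random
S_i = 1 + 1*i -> [1, 2, 3, 4, 5]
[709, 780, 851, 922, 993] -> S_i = 709 + 71*i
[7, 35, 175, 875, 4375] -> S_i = 7*5^i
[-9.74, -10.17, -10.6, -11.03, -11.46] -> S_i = -9.74 + -0.43*i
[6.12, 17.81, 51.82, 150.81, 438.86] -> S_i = 6.12*2.91^i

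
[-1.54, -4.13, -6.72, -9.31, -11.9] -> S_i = -1.54 + -2.59*i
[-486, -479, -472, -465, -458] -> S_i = -486 + 7*i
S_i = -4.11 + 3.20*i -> [-4.11, -0.91, 2.29, 5.49, 8.69]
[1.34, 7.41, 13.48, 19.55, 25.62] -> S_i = 1.34 + 6.07*i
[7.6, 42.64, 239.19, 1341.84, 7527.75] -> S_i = 7.60*5.61^i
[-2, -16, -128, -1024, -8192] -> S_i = -2*8^i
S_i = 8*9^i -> [8, 72, 648, 5832, 52488]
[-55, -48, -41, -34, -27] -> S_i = -55 + 7*i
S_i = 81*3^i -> [81, 243, 729, 2187, 6561]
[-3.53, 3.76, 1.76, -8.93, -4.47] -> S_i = Random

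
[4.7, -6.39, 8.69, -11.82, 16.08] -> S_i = 4.70*(-1.36)^i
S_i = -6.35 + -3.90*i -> [-6.35, -10.25, -14.15, -18.05, -21.95]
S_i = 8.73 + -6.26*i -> [8.73, 2.47, -3.79, -10.05, -16.31]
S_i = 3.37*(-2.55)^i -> [3.37, -8.59, 21.91, -55.88, 142.49]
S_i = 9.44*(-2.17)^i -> [9.44, -20.48, 44.45, -96.46, 209.32]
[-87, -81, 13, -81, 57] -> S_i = Random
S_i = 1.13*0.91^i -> [1.13, 1.03, 0.94, 0.85, 0.77]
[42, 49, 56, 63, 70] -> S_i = 42 + 7*i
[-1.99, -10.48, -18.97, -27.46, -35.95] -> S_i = -1.99 + -8.49*i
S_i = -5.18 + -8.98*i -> [-5.18, -14.16, -23.14, -32.12, -41.1]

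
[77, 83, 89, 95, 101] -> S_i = 77 + 6*i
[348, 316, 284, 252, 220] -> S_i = 348 + -32*i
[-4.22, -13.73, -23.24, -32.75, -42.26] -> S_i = -4.22 + -9.51*i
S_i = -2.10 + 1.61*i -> [-2.1, -0.49, 1.12, 2.73, 4.34]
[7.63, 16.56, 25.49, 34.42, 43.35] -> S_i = 7.63 + 8.93*i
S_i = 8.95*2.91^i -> [8.95, 26.04, 75.79, 220.55, 641.79]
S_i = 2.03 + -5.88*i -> [2.03, -3.85, -9.73, -15.61, -21.49]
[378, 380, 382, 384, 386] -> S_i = 378 + 2*i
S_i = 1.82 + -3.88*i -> [1.82, -2.06, -5.94, -9.82, -13.7]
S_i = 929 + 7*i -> [929, 936, 943, 950, 957]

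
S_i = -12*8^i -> [-12, -96, -768, -6144, -49152]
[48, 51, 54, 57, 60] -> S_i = 48 + 3*i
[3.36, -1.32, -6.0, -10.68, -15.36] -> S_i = 3.36 + -4.68*i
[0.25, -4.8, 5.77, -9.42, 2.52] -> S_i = Random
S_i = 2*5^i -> [2, 10, 50, 250, 1250]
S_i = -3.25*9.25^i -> [-3.25, -30.06, -278.08, -2572.22, -23793.06]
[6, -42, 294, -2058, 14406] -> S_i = 6*-7^i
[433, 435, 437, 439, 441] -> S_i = 433 + 2*i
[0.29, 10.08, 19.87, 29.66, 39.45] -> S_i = 0.29 + 9.79*i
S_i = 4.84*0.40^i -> [4.84, 1.94, 0.77, 0.31, 0.12]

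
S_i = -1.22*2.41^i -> [-1.22, -2.94, -7.09, -17.08, -41.16]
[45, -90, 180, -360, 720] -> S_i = 45*-2^i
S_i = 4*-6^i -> [4, -24, 144, -864, 5184]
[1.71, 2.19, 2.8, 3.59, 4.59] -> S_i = 1.71*1.28^i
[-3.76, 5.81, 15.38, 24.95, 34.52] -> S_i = -3.76 + 9.57*i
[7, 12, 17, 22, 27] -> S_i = 7 + 5*i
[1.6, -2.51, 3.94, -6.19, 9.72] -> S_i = 1.60*(-1.57)^i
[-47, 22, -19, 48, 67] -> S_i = Random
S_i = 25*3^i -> [25, 75, 225, 675, 2025]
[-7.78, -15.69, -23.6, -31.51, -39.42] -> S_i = -7.78 + -7.91*i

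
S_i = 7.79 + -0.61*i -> [7.79, 7.18, 6.57, 5.96, 5.35]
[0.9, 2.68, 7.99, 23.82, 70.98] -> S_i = 0.90*2.98^i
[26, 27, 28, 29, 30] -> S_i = 26 + 1*i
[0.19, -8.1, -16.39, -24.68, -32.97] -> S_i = 0.19 + -8.29*i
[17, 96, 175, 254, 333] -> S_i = 17 + 79*i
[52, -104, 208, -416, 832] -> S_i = 52*-2^i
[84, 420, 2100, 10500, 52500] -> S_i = 84*5^i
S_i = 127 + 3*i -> [127, 130, 133, 136, 139]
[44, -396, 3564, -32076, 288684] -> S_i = 44*-9^i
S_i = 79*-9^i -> [79, -711, 6399, -57591, 518319]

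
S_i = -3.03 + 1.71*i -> [-3.03, -1.32, 0.39, 2.1, 3.81]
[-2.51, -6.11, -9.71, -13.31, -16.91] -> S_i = -2.51 + -3.60*i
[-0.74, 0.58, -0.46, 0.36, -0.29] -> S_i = -0.74*(-0.79)^i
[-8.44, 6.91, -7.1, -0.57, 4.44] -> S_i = Random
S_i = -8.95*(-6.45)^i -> [-8.95, 57.73, -372.34, 2401.61, -15490.37]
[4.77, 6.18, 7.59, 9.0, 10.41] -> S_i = 4.77 + 1.41*i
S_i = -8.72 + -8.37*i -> [-8.72, -17.09, -25.46, -33.83, -42.2]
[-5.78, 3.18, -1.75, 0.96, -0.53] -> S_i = -5.78*(-0.55)^i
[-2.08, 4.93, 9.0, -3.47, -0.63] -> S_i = Random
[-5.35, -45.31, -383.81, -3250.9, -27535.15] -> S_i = -5.35*8.47^i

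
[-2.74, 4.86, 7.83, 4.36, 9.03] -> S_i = Random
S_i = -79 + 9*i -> [-79, -70, -61, -52, -43]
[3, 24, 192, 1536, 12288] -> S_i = 3*8^i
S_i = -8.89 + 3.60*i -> [-8.89, -5.29, -1.69, 1.91, 5.51]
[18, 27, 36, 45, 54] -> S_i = 18 + 9*i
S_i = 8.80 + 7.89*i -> [8.8, 16.69, 24.58, 32.47, 40.36]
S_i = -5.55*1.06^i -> [-5.55, -5.88, -6.24, -6.61, -7.01]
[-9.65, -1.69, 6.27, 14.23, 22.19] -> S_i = -9.65 + 7.96*i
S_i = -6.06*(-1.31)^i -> [-6.06, 7.94, -10.4, 13.62, -17.85]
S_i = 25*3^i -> [25, 75, 225, 675, 2025]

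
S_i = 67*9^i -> [67, 603, 5427, 48843, 439587]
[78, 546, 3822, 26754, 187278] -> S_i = 78*7^i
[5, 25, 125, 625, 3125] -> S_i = 5*5^i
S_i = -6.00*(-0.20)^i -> [-6.0, 1.2, -0.24, 0.05, -0.01]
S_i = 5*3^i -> [5, 15, 45, 135, 405]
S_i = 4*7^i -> [4, 28, 196, 1372, 9604]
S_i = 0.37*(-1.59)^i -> [0.37, -0.59, 0.94, -1.49, 2.36]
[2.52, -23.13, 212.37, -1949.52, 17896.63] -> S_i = 2.52*(-9.18)^i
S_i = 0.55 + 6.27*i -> [0.55, 6.82, 13.09, 19.36, 25.63]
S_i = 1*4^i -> [1, 4, 16, 64, 256]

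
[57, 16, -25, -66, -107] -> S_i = 57 + -41*i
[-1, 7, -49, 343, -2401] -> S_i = -1*-7^i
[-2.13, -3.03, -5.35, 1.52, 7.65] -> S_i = Random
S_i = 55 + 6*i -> [55, 61, 67, 73, 79]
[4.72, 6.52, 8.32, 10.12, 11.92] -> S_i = 4.72 + 1.80*i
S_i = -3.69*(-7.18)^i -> [-3.69, 26.49, -190.23, 1365.84, -9806.73]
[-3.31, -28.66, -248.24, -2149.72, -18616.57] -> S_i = -3.31*8.66^i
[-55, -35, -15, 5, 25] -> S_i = -55 + 20*i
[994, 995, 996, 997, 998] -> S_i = 994 + 1*i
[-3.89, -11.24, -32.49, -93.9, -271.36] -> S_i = -3.89*2.89^i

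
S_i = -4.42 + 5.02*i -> [-4.42, 0.6, 5.62, 10.64, 15.66]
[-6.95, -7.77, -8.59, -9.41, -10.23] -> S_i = -6.95 + -0.82*i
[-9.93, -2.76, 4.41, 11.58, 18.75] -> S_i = -9.93 + 7.17*i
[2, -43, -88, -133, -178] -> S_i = 2 + -45*i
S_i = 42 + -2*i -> [42, 40, 38, 36, 34]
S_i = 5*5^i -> [5, 25, 125, 625, 3125]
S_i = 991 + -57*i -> [991, 934, 877, 820, 763]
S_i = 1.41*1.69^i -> [1.41, 2.38, 4.03, 6.81, 11.5]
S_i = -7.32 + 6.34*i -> [-7.32, -0.98, 5.36, 11.7, 18.04]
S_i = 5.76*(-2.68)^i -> [5.76, -15.44, 41.37, -110.87, 297.14]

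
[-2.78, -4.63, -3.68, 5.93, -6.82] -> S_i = Random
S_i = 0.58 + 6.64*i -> [0.58, 7.22, 13.86, 20.5, 27.14]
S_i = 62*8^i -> [62, 496, 3968, 31744, 253952]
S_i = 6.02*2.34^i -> [6.02, 14.09, 32.96, 77.13, 180.49]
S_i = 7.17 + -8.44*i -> [7.17, -1.27, -9.71, -18.15, -26.59]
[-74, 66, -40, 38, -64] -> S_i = Random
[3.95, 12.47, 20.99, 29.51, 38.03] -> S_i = 3.95 + 8.52*i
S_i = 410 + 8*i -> [410, 418, 426, 434, 442]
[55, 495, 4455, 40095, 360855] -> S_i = 55*9^i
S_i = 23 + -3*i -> [23, 20, 17, 14, 11]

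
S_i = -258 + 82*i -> [-258, -176, -94, -12, 70]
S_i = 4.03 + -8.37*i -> [4.03, -4.34, -12.71, -21.08, -29.45]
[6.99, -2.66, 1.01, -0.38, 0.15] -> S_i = 6.99*(-0.38)^i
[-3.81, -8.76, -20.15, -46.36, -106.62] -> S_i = -3.81*2.30^i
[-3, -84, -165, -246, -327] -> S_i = -3 + -81*i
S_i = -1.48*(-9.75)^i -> [-1.48, 14.43, -140.69, 1371.75, -13374.58]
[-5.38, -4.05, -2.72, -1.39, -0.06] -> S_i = -5.38 + 1.33*i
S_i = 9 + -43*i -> [9, -34, -77, -120, -163]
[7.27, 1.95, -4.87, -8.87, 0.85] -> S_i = Random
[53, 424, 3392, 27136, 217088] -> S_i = 53*8^i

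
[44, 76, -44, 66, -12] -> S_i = Random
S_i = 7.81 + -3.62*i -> [7.81, 4.19, 0.57, -3.05, -6.67]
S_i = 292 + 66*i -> [292, 358, 424, 490, 556]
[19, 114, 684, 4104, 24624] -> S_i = 19*6^i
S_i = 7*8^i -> [7, 56, 448, 3584, 28672]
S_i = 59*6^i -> [59, 354, 2124, 12744, 76464]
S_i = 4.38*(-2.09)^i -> [4.38, -9.15, 19.13, -39.99, 83.57]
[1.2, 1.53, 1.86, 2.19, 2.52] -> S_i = 1.20 + 0.33*i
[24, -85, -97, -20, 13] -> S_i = Random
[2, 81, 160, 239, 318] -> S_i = 2 + 79*i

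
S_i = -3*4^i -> [-3, -12, -48, -192, -768]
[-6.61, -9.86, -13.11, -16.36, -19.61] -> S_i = -6.61 + -3.25*i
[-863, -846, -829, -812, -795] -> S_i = -863 + 17*i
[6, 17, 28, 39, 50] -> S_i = 6 + 11*i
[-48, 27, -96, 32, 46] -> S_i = Random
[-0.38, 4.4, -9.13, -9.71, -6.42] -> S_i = Random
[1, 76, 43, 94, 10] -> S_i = Random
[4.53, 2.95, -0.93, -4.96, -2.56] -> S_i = Random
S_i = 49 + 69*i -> [49, 118, 187, 256, 325]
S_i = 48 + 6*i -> [48, 54, 60, 66, 72]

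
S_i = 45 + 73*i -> [45, 118, 191, 264, 337]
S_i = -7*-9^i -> [-7, 63, -567, 5103, -45927]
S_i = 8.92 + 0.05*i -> [8.92, 8.97, 9.02, 9.07, 9.12]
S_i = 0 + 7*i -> [0, 7, 14, 21, 28]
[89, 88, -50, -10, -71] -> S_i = Random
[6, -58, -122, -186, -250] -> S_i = 6 + -64*i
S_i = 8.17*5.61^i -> [8.17, 45.83, 257.13, 1442.48, 8092.33]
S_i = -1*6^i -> [-1, -6, -36, -216, -1296]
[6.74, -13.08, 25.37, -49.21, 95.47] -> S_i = 6.74*(-1.94)^i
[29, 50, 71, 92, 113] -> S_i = 29 + 21*i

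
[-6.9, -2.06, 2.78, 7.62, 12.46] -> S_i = -6.90 + 4.84*i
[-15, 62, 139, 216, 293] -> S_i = -15 + 77*i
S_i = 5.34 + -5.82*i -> [5.34, -0.48, -6.3, -12.12, -17.94]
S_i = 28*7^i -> [28, 196, 1372, 9604, 67228]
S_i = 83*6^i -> [83, 498, 2988, 17928, 107568]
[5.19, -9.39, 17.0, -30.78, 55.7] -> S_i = 5.19*(-1.81)^i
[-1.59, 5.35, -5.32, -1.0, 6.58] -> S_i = Random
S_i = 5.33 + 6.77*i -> [5.33, 12.1, 18.87, 25.64, 32.41]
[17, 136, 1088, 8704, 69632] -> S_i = 17*8^i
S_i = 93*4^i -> [93, 372, 1488, 5952, 23808]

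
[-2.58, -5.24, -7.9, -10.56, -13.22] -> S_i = -2.58 + -2.66*i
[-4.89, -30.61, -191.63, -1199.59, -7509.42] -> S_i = -4.89*6.26^i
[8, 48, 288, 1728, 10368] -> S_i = 8*6^i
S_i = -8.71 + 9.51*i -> [-8.71, 0.8, 10.31, 19.82, 29.33]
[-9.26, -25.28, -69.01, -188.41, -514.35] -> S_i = -9.26*2.73^i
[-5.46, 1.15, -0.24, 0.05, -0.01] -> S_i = -5.46*(-0.21)^i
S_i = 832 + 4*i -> [832, 836, 840, 844, 848]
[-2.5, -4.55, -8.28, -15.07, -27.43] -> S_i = -2.50*1.82^i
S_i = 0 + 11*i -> [0, 11, 22, 33, 44]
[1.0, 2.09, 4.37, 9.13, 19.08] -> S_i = 1.00*2.09^i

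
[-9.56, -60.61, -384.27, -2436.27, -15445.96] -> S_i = -9.56*6.34^i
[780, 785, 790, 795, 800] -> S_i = 780 + 5*i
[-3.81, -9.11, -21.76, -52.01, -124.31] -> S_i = -3.81*2.39^i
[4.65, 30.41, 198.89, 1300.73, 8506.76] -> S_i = 4.65*6.54^i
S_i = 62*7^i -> [62, 434, 3038, 21266, 148862]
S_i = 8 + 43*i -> [8, 51, 94, 137, 180]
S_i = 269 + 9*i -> [269, 278, 287, 296, 305]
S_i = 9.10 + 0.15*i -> [9.1, 9.25, 9.4, 9.55, 9.7]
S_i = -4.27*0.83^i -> [-4.27, -3.54, -2.94, -2.44, -2.03]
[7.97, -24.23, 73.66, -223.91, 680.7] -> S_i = 7.97*(-3.04)^i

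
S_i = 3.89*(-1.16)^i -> [3.89, -4.51, 5.23, -6.07, 7.04]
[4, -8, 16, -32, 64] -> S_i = 4*-2^i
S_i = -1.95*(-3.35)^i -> [-1.95, 6.53, -21.88, 73.31, -245.59]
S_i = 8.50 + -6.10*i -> [8.5, 2.4, -3.7, -9.8, -15.9]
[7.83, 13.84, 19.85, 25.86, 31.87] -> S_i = 7.83 + 6.01*i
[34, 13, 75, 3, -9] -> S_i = Random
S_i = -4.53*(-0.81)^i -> [-4.53, 3.67, -2.97, 2.41, -1.95]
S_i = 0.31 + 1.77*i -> [0.31, 2.08, 3.85, 5.62, 7.39]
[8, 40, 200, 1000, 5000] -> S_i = 8*5^i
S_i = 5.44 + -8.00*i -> [5.44, -2.56, -10.56, -18.56, -26.56]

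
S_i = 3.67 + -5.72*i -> [3.67, -2.05, -7.77, -13.49, -19.21]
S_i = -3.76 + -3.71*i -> [-3.76, -7.47, -11.18, -14.89, -18.6]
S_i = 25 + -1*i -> [25, 24, 23, 22, 21]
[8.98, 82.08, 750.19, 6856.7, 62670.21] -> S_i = 8.98*9.14^i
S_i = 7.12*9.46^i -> [7.12, 67.36, 637.18, 6027.72, 57022.27]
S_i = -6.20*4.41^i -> [-6.2, -27.34, -120.58, -531.75, -2345.02]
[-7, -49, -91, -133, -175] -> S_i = -7 + -42*i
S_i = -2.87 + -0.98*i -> [-2.87, -3.85, -4.83, -5.81, -6.79]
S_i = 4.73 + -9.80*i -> [4.73, -5.07, -14.87, -24.67, -34.47]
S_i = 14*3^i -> [14, 42, 126, 378, 1134]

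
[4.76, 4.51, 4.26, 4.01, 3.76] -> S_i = 4.76 + -0.25*i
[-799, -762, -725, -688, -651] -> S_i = -799 + 37*i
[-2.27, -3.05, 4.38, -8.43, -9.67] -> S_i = Random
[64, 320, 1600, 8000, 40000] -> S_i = 64*5^i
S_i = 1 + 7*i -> [1, 8, 15, 22, 29]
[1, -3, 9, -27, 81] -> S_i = 1*-3^i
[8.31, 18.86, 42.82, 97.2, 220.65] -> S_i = 8.31*2.27^i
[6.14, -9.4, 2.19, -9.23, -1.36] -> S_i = Random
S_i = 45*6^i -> [45, 270, 1620, 9720, 58320]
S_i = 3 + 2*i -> [3, 5, 7, 9, 11]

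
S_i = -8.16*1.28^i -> [-8.16, -10.44, -13.37, -17.11, -21.9]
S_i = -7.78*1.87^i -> [-7.78, -14.55, -27.21, -50.87, -95.14]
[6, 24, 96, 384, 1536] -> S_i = 6*4^i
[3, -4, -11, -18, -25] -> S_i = 3 + -7*i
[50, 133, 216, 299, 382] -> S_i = 50 + 83*i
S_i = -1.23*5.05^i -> [-1.23, -6.21, -31.37, -158.41, -799.96]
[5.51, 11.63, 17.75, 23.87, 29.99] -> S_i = 5.51 + 6.12*i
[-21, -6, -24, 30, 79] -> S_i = Random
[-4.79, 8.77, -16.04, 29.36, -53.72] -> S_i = -4.79*(-1.83)^i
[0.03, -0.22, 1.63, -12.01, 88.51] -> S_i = 0.03*(-7.37)^i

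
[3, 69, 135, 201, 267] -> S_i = 3 + 66*i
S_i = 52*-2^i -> [52, -104, 208, -416, 832]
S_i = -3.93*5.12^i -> [-3.93, -20.12, -103.02, -527.48, -2700.68]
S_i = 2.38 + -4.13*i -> [2.38, -1.75, -5.88, -10.01, -14.14]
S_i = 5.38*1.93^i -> [5.38, 10.38, 20.04, 38.68, 74.65]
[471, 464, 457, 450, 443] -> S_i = 471 + -7*i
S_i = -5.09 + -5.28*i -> [-5.09, -10.37, -15.65, -20.93, -26.21]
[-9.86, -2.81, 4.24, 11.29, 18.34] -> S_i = -9.86 + 7.05*i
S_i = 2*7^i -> [2, 14, 98, 686, 4802]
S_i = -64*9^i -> [-64, -576, -5184, -46656, -419904]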